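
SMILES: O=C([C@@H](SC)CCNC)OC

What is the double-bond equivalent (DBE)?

Molecular formula from the SMILES: C7H15NO2S.
DoU = (2C + 2 + N − H − X)/2 = (2·7 + 2 + 1 − 15 − 0)/2 = 2/2 = 1.
(Structurally: 0 ring(s) + 1 π bond(s) = 1.)

1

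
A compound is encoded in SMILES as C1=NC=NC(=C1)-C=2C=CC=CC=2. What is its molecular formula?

C10H8N2

Heavy atoms from the SMILES: 10 C, 2 N.
Implicit hydrogens by atom environment:
  8 × C (aromatic): 1 H each → 8
  2 × C (aromatic): no H
  2 × N (aromatic): no H
  Total hydrogens = 8.
Molecular formula: C10H8N2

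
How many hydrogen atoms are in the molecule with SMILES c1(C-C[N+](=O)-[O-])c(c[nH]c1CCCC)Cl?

15

Hydrogens are implicit in SMILES; fill each atom to its normal valence:
  5 × C: 2 H each → 10
  3 × C (aromatic): no H
  1 × C: 3 H
  1 × C (aromatic): 1 H
  1 × Cl: no H
  1 × N (aromatic): 1 H
  1 × N (charge +1): no H
  1 × O: no H
  1 × O (charge -1): no H
  Total hydrogens = 15.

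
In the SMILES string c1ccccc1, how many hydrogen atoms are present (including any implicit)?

6

Hydrogens are implicit in SMILES; fill each atom to its normal valence:
  6 × C (aromatic): 1 H each → 6
  Total hydrogens = 6.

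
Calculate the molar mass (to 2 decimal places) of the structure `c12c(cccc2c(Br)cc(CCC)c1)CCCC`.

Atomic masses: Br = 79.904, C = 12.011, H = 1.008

Molecular formula: C17H21Br.
M = 1×79.904 + 17×12.011 + 21×1.008 = 305.26 g/mol.

305.26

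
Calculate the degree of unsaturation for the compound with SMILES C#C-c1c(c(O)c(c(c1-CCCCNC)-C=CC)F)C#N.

Molecular formula from the SMILES: C17H19FN2O.
DoU = (2C + 2 + N − H − X)/2 = (2·17 + 2 + 2 − 19 − 1)/2 = 18/2 = 9.
(Structurally: 1 ring(s) + 8 π bond(s) = 9.)

9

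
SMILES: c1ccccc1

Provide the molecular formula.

C6H6

Heavy atoms from the SMILES: 6 C.
Implicit hydrogens by atom environment:
  6 × C (aromatic): 1 H each → 6
  Total hydrogens = 6.
Molecular formula: C6H6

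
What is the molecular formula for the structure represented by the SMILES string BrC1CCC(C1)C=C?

Heavy atoms from the SMILES: 1 Br, 7 C.
Implicit hydrogens by atom environment:
  4 × C: 2 H each → 8
  3 × C: 1 H each → 3
  1 × Br: no H
  Total hydrogens = 11.
Molecular formula: C7H11Br

C7H11Br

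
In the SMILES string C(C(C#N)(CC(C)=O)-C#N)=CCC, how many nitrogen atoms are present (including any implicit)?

2

The symbol for nitrogen appears 2 times in the SMILES.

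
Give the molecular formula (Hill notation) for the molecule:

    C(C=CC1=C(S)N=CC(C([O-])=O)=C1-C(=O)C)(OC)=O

C12H10NO5S-

Heavy atoms from the SMILES: 12 C, 1 N, 5 O, 1 S.
Implicit hydrogens by atom environment:
  4 × C (aromatic): no H
  4 × O: no H
  3 × C: no H
  2 × C: 3 H each → 6
  2 × C: 1 H each → 2
  1 × C (aromatic): 1 H
  1 × N (aromatic): no H
  1 × O (charge -1): no H
  1 × S: 1 H
  Total hydrogens = 10.
Net charge -1.
Molecular formula: C12H10NO5S-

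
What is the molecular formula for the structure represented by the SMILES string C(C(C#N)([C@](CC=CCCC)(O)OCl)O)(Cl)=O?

C10H13Cl2NO4

Heavy atoms from the SMILES: 10 C, 2 Cl, 1 N, 4 O.
Implicit hydrogens by atom environment:
  4 × C: no H
  3 × C: 2 H each → 6
  2 × C: 1 H each → 2
  2 × Cl: no H
  2 × O: 1 H each → 2
  2 × O: no H
  1 × C: 3 H
  1 × N: no H
  Total hydrogens = 13.
Molecular formula: C10H13Cl2NO4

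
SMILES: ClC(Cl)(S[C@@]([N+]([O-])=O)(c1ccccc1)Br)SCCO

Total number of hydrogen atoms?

10

Hydrogens are implicit in SMILES; fill each atom to its normal valence:
  5 × C (aromatic): 1 H each → 5
  2 × C: 2 H each → 4
  2 × C: no H
  2 × Cl: no H
  2 × S: no H
  1 × Br: no H
  1 × C (aromatic): no H
  1 × N (charge +1): no H
  1 × O: 1 H
  1 × O: no H
  1 × O (charge -1): no H
  Total hydrogens = 10.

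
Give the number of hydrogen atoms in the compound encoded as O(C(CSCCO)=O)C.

Hydrogens are implicit in SMILES; fill each atom to its normal valence:
  3 × C: 2 H each → 6
  2 × O: no H
  1 × C: 3 H
  1 × C: no H
  1 × O: 1 H
  1 × S: no H
  Total hydrogens = 10.

10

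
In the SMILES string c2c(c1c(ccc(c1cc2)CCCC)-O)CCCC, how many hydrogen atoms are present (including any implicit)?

Hydrogens are implicit in SMILES; fill each atom to its normal valence:
  6 × C: 2 H each → 12
  5 × C (aromatic): 1 H each → 5
  5 × C (aromatic): no H
  2 × C: 3 H each → 6
  1 × O: 1 H
  Total hydrogens = 24.

24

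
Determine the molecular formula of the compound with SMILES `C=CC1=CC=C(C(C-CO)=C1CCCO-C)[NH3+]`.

C14H22NO2+

Heavy atoms from the SMILES: 14 C, 1 N, 2 O.
Implicit hydrogens by atom environment:
  6 × C: 2 H each → 12
  4 × C (aromatic): no H
  2 × C (aromatic): 1 H each → 2
  1 × C: 3 H
  1 × C: 1 H
  1 × N (charge +1): 3 H
  1 × O: 1 H
  1 × O: no H
  Total hydrogens = 22.
Net charge +1.
Molecular formula: C14H22NO2+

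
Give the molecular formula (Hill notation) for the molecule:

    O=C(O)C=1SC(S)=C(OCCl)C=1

C6H5ClO3S2

Heavy atoms from the SMILES: 6 C, 1 Cl, 3 O, 2 S.
Implicit hydrogens by atom environment:
  3 × C (aromatic): no H
  2 × O: no H
  1 × C: 2 H
  1 × C (aromatic): 1 H
  1 × C: no H
  1 × Cl: no H
  1 × O: 1 H
  1 × S: 1 H
  1 × S (aromatic): no H
  Total hydrogens = 5.
Molecular formula: C6H5ClO3S2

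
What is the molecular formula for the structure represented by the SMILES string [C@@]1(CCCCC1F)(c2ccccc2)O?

Heavy atoms from the SMILES: 12 C, 1 F, 1 O.
Implicit hydrogens by atom environment:
  5 × C (aromatic): 1 H each → 5
  4 × C: 2 H each → 8
  1 × C: 1 H
  1 × C: no H
  1 × C (aromatic): no H
  1 × F: no H
  1 × O: 1 H
  Total hydrogens = 15.
Molecular formula: C12H15FO

C12H15FO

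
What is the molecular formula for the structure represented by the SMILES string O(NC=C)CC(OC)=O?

Heavy atoms from the SMILES: 5 C, 1 N, 3 O.
Implicit hydrogens by atom environment:
  3 × O: no H
  2 × C: 2 H each → 4
  1 × C: 3 H
  1 × C: 1 H
  1 × C: no H
  1 × N: 1 H
  Total hydrogens = 9.
Molecular formula: C5H9NO3

C5H9NO3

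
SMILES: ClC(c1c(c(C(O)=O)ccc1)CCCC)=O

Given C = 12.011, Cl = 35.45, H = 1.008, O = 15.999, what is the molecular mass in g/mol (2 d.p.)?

Molecular formula: C12H13ClO3.
M = 12×12.011 + 1×35.45 + 13×1.008 + 3×15.999 = 240.68 g/mol.

240.68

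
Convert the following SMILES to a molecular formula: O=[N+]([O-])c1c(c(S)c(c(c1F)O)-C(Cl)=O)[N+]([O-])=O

Heavy atoms from the SMILES: 7 C, 1 Cl, 1 F, 2 N, 6 O, 1 S.
Implicit hydrogens by atom environment:
  6 × C (aromatic): no H
  3 × O: no H
  2 × N (charge +1): no H
  2 × O (charge -1): no H
  1 × C: no H
  1 × Cl: no H
  1 × F: no H
  1 × O: 1 H
  1 × S: 1 H
  Total hydrogens = 2.
Molecular formula: C7H2ClFN2O6S

C7H2ClFN2O6S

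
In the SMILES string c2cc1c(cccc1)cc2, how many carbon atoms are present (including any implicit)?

10

The symbol for carbon appears 10 times in the SMILES. Lowercase c denotes aromatic carbon and counts toward C.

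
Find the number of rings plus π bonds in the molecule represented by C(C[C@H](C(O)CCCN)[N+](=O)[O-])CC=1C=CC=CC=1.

Molecular formula from the SMILES: C14H22N2O3.
DoU = (2C + 2 + N − H − X)/2 = (2·14 + 2 + 2 − 22 − 0)/2 = 10/2 = 5.
(Structurally: 1 ring(s) + 4 π bond(s) = 5.)

5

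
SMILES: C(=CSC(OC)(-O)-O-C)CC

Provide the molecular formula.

C7H14O3S

Heavy atoms from the SMILES: 7 C, 3 O, 1 S.
Implicit hydrogens by atom environment:
  3 × C: 3 H each → 9
  2 × C: 1 H each → 2
  2 × O: no H
  1 × C: 2 H
  1 × C: no H
  1 × O: 1 H
  1 × S: no H
  Total hydrogens = 14.
Molecular formula: C7H14O3S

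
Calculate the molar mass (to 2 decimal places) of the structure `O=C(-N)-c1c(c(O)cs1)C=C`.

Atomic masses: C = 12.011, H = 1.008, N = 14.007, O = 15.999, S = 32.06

169.20

Molecular formula: C7H7NO2S.
M = 7×12.011 + 7×1.008 + 1×14.007 + 2×15.999 + 1×32.06 = 169.20 g/mol.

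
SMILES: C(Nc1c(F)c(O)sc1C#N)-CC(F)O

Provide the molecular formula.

C8H8F2N2O2S

Heavy atoms from the SMILES: 8 C, 2 F, 2 N, 2 O, 1 S.
Implicit hydrogens by atom environment:
  4 × C (aromatic): no H
  2 × C: 2 H each → 4
  2 × F: no H
  2 × O: 1 H each → 2
  1 × C: 1 H
  1 × C: no H
  1 × N: 1 H
  1 × N: no H
  1 × S (aromatic): no H
  Total hydrogens = 8.
Molecular formula: C8H8F2N2O2S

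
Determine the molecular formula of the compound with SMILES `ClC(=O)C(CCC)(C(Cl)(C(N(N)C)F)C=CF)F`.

Heavy atoms from the SMILES: 10 C, 2 Cl, 3 F, 2 N, 1 O.
Implicit hydrogens by atom environment:
  3 × C: 1 H each → 3
  3 × C: no H
  3 × F: no H
  2 × C: 3 H each → 6
  2 × C: 2 H each → 4
  2 × Cl: no H
  1 × N: 2 H
  1 × N: no H
  1 × O: no H
  Total hydrogens = 15.
Molecular formula: C10H15Cl2F3N2O

C10H15Cl2F3N2O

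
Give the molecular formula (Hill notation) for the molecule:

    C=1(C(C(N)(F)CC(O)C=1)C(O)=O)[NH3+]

Heavy atoms from the SMILES: 7 C, 1 F, 2 N, 3 O.
Implicit hydrogens by atom environment:
  3 × C: 1 H each → 3
  3 × C: no H
  2 × O: 1 H each → 2
  1 × C: 2 H
  1 × F: no H
  1 × N (charge +1): 3 H
  1 × N: 2 H
  1 × O: no H
  Total hydrogens = 12.
Net charge +1.
Molecular formula: C7H12FN2O3+

C7H12FN2O3+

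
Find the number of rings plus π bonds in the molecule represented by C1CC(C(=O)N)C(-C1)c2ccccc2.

Molecular formula from the SMILES: C12H15NO.
DoU = (2C + 2 + N − H − X)/2 = (2·12 + 2 + 1 − 15 − 0)/2 = 12/2 = 6.
(Structurally: 2 ring(s) + 4 π bond(s) = 6.)

6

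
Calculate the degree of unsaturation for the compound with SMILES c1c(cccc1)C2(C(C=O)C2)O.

6

Molecular formula from the SMILES: C10H10O2.
DoU = (2C + 2 + N − H − X)/2 = (2·10 + 2 + 0 − 10 − 0)/2 = 12/2 = 6.
(Structurally: 2 ring(s) + 4 π bond(s) = 6.)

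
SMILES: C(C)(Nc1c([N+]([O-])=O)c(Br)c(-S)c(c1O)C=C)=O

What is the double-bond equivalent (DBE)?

7

Molecular formula from the SMILES: C10H9BrN2O4S.
DoU = (2C + 2 + N − H − X)/2 = (2·10 + 2 + 2 − 9 − 1)/2 = 14/2 = 7.
(Structurally: 1 ring(s) + 6 π bond(s) = 7.)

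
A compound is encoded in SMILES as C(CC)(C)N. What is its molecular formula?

Heavy atoms from the SMILES: 4 C, 1 N.
Implicit hydrogens by atom environment:
  2 × C: 3 H each → 6
  1 × C: 2 H
  1 × C: 1 H
  1 × N: 2 H
  Total hydrogens = 11.
Molecular formula: C4H11N

C4H11N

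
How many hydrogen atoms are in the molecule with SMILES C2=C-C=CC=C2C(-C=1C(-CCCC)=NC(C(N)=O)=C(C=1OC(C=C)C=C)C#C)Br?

25

Hydrogens are implicit in SMILES; fill each atom to its normal valence:
  6 × C (aromatic): no H
  5 × C: 2 H each → 10
  5 × C: 1 H each → 5
  5 × C (aromatic): 1 H each → 5
  2 × C: no H
  2 × O: no H
  1 × Br: no H
  1 × C: 3 H
  1 × N: 2 H
  1 × N (aromatic): no H
  Total hydrogens = 25.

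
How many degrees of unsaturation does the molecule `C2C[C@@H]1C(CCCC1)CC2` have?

2

Molecular formula from the SMILES: C10H18.
DoU = (2C + 2 + N − H − X)/2 = (2·10 + 2 + 0 − 18 − 0)/2 = 4/2 = 2.
(Structurally: 2 ring(s) + 0 π bond(s) = 2.)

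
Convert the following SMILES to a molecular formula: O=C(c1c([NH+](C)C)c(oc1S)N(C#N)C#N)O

Heavy atoms from the SMILES: 9 C, 4 N, 3 O, 1 S.
Implicit hydrogens by atom environment:
  4 × C (aromatic): no H
  3 × C: no H
  3 × N: no H
  2 × C: 3 H each → 6
  1 × N (charge +1): 1 H
  1 × O: 1 H
  1 × O (aromatic): no H
  1 × O: no H
  1 × S: 1 H
  Total hydrogens = 9.
Net charge +1.
Molecular formula: C9H9N4O3S+

C9H9N4O3S+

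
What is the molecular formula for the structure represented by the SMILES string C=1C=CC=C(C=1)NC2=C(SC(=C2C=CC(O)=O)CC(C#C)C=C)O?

Heavy atoms from the SMILES: 19 C, 1 N, 3 O, 1 S.
Implicit hydrogens by atom environment:
  5 × C: 1 H each → 5
  5 × C (aromatic): 1 H each → 5
  5 × C (aromatic): no H
  2 × C: 2 H each → 4
  2 × C: no H
  2 × O: 1 H each → 2
  1 × N: 1 H
  1 × O: no H
  1 × S (aromatic): no H
  Total hydrogens = 17.
Molecular formula: C19H17NO3S

C19H17NO3S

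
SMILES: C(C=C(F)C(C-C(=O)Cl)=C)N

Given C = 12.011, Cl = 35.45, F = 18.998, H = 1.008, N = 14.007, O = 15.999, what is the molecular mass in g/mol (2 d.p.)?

177.60

Molecular formula: C7H9ClFNO.
M = 7×12.011 + 1×35.45 + 1×18.998 + 9×1.008 + 1×14.007 + 1×15.999 = 177.60 g/mol.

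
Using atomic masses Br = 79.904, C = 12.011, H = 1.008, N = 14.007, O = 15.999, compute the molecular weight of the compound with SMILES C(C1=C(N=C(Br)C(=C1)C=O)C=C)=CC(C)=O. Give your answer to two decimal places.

280.12

Molecular formula: C12H10BrNO2.
M = 1×79.904 + 12×12.011 + 10×1.008 + 1×14.007 + 2×15.999 = 280.12 g/mol.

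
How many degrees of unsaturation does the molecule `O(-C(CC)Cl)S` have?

0

Molecular formula from the SMILES: C3H7ClOS.
DoU = (2C + 2 + N − H − X)/2 = (2·3 + 2 + 0 − 7 − 1)/2 = 0/2 = 0.
(Structurally: 0 ring(s) + 0 π bond(s) = 0.)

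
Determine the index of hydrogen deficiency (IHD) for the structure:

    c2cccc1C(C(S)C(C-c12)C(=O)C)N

Molecular formula from the SMILES: C12H15NOS.
DoU = (2C + 2 + N − H − X)/2 = (2·12 + 2 + 1 − 15 − 0)/2 = 12/2 = 6.
(Structurally: 2 ring(s) + 4 π bond(s) = 6.)

6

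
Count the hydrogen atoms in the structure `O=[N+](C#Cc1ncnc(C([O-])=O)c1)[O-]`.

Hydrogens are implicit in SMILES; fill each atom to its normal valence:
  3 × C: no H
  2 × C (aromatic): 1 H each → 2
  2 × C (aromatic): no H
  2 × N (aromatic): no H
  2 × O: no H
  2 × O (charge -1): no H
  1 × N (charge +1): no H
  Total hydrogens = 2.

2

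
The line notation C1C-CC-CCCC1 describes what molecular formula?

C8H16

Heavy atoms from the SMILES: 8 C.
Implicit hydrogens by atom environment:
  8 × C: 2 H each → 16
  Total hydrogens = 16.
Molecular formula: C8H16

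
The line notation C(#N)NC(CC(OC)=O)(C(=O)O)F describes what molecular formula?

Heavy atoms from the SMILES: 6 C, 1 F, 2 N, 4 O.
Implicit hydrogens by atom environment:
  4 × C: no H
  3 × O: no H
  1 × C: 3 H
  1 × C: 2 H
  1 × F: no H
  1 × N: 1 H
  1 × N: no H
  1 × O: 1 H
  Total hydrogens = 7.
Molecular formula: C6H7FN2O4

C6H7FN2O4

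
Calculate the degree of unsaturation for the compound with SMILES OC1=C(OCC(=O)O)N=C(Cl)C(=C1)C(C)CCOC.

5

Molecular formula from the SMILES: C12H16ClNO5.
DoU = (2C + 2 + N − H − X)/2 = (2·12 + 2 + 1 − 16 − 1)/2 = 10/2 = 5.
(Structurally: 1 ring(s) + 4 π bond(s) = 5.)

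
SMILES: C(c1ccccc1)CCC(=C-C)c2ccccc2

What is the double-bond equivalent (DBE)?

9

Molecular formula from the SMILES: C18H20.
DoU = (2C + 2 + N − H − X)/2 = (2·18 + 2 + 0 − 20 − 0)/2 = 18/2 = 9.
(Structurally: 2 ring(s) + 7 π bond(s) = 9.)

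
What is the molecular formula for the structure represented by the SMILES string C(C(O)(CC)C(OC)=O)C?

Heavy atoms from the SMILES: 7 C, 3 O.
Implicit hydrogens by atom environment:
  3 × C: 3 H each → 9
  2 × C: 2 H each → 4
  2 × C: no H
  2 × O: no H
  1 × O: 1 H
  Total hydrogens = 14.
Molecular formula: C7H14O3

C7H14O3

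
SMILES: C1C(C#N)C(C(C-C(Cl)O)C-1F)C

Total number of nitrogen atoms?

1

The symbol for nitrogen appears 1 time in the SMILES.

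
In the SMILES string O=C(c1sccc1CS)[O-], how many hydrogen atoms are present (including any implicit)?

Hydrogens are implicit in SMILES; fill each atom to its normal valence:
  2 × C (aromatic): 1 H each → 2
  2 × C (aromatic): no H
  1 × C: 2 H
  1 × C: no H
  1 × O: no H
  1 × O (charge -1): no H
  1 × S: 1 H
  1 × S (aromatic): no H
  Total hydrogens = 5.

5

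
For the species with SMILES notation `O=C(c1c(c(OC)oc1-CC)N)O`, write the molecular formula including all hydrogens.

Heavy atoms from the SMILES: 8 C, 1 N, 4 O.
Implicit hydrogens by atom environment:
  4 × C (aromatic): no H
  2 × C: 3 H each → 6
  2 × O: no H
  1 × C: 2 H
  1 × C: no H
  1 × N: 2 H
  1 × O: 1 H
  1 × O (aromatic): no H
  Total hydrogens = 11.
Molecular formula: C8H11NO4

C8H11NO4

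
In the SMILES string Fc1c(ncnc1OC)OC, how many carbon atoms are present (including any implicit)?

6

The symbol for carbon appears 6 times in the SMILES. Lowercase c denotes aromatic carbon and counts toward C.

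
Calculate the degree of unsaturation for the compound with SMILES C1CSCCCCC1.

1

Molecular formula from the SMILES: C7H14S.
DoU = (2C + 2 + N − H − X)/2 = (2·7 + 2 + 0 − 14 − 0)/2 = 2/2 = 1.
(Structurally: 1 ring(s) + 0 π bond(s) = 1.)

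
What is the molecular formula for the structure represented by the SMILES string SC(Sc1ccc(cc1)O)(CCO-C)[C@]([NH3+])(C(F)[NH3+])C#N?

[C13H20FN3O2S2]2+

Heavy atoms from the SMILES: 13 C, 1 F, 3 N, 2 O, 2 S.
Implicit hydrogens by atom environment:
  4 × C (aromatic): 1 H each → 4
  3 × C: no H
  2 × C: 2 H each → 4
  2 × C (aromatic): no H
  2 × N (charge +1): 3 H each → 6
  1 × C: 3 H
  1 × C: 1 H
  1 × F: no H
  1 × N: no H
  1 × O: 1 H
  1 × O: no H
  1 × S: 1 H
  1 × S: no H
  Total hydrogens = 20.
Net charge +2.
Molecular formula: [C13H20FN3O2S2]2+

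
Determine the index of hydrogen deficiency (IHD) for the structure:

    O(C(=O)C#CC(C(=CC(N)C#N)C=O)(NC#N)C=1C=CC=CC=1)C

13

Molecular formula from the SMILES: C17H14N4O3.
DoU = (2C + 2 + N − H − X)/2 = (2·17 + 2 + 4 − 14 − 0)/2 = 26/2 = 13.
(Structurally: 1 ring(s) + 12 π bond(s) = 13.)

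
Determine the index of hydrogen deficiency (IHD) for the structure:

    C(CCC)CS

Molecular formula from the SMILES: C5H12S.
DoU = (2C + 2 + N − H − X)/2 = (2·5 + 2 + 0 − 12 − 0)/2 = 0/2 = 0.
(Structurally: 0 ring(s) + 0 π bond(s) = 0.)

0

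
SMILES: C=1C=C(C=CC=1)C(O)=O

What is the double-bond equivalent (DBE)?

Molecular formula from the SMILES: C7H6O2.
DoU = (2C + 2 + N − H − X)/2 = (2·7 + 2 + 0 − 6 − 0)/2 = 10/2 = 5.
(Structurally: 1 ring(s) + 4 π bond(s) = 5.)

5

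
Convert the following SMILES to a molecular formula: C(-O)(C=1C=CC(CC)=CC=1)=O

C9H10O2

Heavy atoms from the SMILES: 9 C, 2 O.
Implicit hydrogens by atom environment:
  4 × C (aromatic): 1 H each → 4
  2 × C (aromatic): no H
  1 × C: 3 H
  1 × C: 2 H
  1 × C: no H
  1 × O: 1 H
  1 × O: no H
  Total hydrogens = 10.
Molecular formula: C9H10O2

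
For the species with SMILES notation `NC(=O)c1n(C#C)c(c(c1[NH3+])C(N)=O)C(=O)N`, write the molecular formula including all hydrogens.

C9H10N5O3+

Heavy atoms from the SMILES: 9 C, 5 N, 3 O.
Implicit hydrogens by atom environment:
  4 × C (aromatic): no H
  4 × C: no H
  3 × N: 2 H each → 6
  3 × O: no H
  1 × C: 1 H
  1 × N (charge +1): 3 H
  1 × N (aromatic): no H
  Total hydrogens = 10.
Net charge +1.
Molecular formula: C9H10N5O3+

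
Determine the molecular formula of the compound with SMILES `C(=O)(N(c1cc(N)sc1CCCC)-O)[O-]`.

Heavy atoms from the SMILES: 9 C, 2 N, 3 O, 1 S.
Implicit hydrogens by atom environment:
  3 × C: 2 H each → 6
  3 × C (aromatic): no H
  1 × C: 3 H
  1 × C (aromatic): 1 H
  1 × C: no H
  1 × N: 2 H
  1 × N: no H
  1 × O: 1 H
  1 × O: no H
  1 × O (charge -1): no H
  1 × S (aromatic): no H
  Total hydrogens = 13.
Net charge -1.
Molecular formula: C9H13N2O3S-

C9H13N2O3S-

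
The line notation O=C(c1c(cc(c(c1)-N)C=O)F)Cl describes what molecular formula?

Heavy atoms from the SMILES: 8 C, 1 Cl, 1 F, 1 N, 2 O.
Implicit hydrogens by atom environment:
  4 × C (aromatic): no H
  2 × C (aromatic): 1 H each → 2
  2 × O: no H
  1 × C: 1 H
  1 × C: no H
  1 × Cl: no H
  1 × F: no H
  1 × N: 2 H
  Total hydrogens = 5.
Molecular formula: C8H5ClFNO2

C8H5ClFNO2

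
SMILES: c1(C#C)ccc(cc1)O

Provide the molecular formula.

C8H6O

Heavy atoms from the SMILES: 8 C, 1 O.
Implicit hydrogens by atom environment:
  4 × C (aromatic): 1 H each → 4
  2 × C (aromatic): no H
  1 × C: 1 H
  1 × C: no H
  1 × O: 1 H
  Total hydrogens = 6.
Molecular formula: C8H6O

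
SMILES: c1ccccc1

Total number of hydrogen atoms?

6

Hydrogens are implicit in SMILES; fill each atom to its normal valence:
  6 × C (aromatic): 1 H each → 6
  Total hydrogens = 6.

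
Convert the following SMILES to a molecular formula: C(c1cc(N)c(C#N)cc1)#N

C8H5N3

Heavy atoms from the SMILES: 8 C, 3 N.
Implicit hydrogens by atom environment:
  3 × C (aromatic): 1 H each → 3
  3 × C (aromatic): no H
  2 × C: no H
  2 × N: no H
  1 × N: 2 H
  Total hydrogens = 5.
Molecular formula: C8H5N3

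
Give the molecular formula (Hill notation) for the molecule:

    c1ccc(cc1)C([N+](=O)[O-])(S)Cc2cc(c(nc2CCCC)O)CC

Heavy atoms from the SMILES: 19 C, 2 N, 3 O, 1 S.
Implicit hydrogens by atom environment:
  6 × C (aromatic): 1 H each → 6
  5 × C: 2 H each → 10
  5 × C (aromatic): no H
  2 × C: 3 H each → 6
  1 × C: no H
  1 × N (aromatic): no H
  1 × N (charge +1): no H
  1 × O: 1 H
  1 × O: no H
  1 × O (charge -1): no H
  1 × S: 1 H
  Total hydrogens = 24.
Molecular formula: C19H24N2O3S

C19H24N2O3S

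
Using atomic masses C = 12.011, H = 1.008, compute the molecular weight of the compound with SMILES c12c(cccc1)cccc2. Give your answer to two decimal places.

128.17

Molecular formula: C10H8.
M = 10×12.011 + 8×1.008 = 128.17 g/mol.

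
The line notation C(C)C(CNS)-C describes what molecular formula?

C5H13NS

Heavy atoms from the SMILES: 5 C, 1 N, 1 S.
Implicit hydrogens by atom environment:
  2 × C: 3 H each → 6
  2 × C: 2 H each → 4
  1 × C: 1 H
  1 × N: 1 H
  1 × S: 1 H
  Total hydrogens = 13.
Molecular formula: C5H13NS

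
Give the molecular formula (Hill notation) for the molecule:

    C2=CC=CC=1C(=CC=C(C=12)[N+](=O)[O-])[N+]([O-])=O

C10H6N2O4

Heavy atoms from the SMILES: 10 C, 2 N, 4 O.
Implicit hydrogens by atom environment:
  6 × C (aromatic): 1 H each → 6
  4 × C (aromatic): no H
  2 × N (charge +1): no H
  2 × O: no H
  2 × O (charge -1): no H
  Total hydrogens = 6.
Molecular formula: C10H6N2O4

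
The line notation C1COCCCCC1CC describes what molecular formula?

Heavy atoms from the SMILES: 9 C, 1 O.
Implicit hydrogens by atom environment:
  7 × C: 2 H each → 14
  1 × C: 3 H
  1 × C: 1 H
  1 × O: no H
  Total hydrogens = 18.
Molecular formula: C9H18O

C9H18O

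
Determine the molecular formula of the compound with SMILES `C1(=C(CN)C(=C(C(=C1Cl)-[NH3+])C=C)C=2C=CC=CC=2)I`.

Heavy atoms from the SMILES: 15 C, 1 Cl, 1 I, 2 N.
Implicit hydrogens by atom environment:
  7 × C (aromatic): no H
  5 × C (aromatic): 1 H each → 5
  2 × C: 2 H each → 4
  1 × C: 1 H
  1 × Cl: no H
  1 × I: no H
  1 × N (charge +1): 3 H
  1 × N: 2 H
  Total hydrogens = 15.
Net charge +1.
Molecular formula: C15H15ClIN2+

C15H15ClIN2+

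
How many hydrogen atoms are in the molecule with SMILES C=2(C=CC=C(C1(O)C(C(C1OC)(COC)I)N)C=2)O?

Hydrogens are implicit in SMILES; fill each atom to its normal valence:
  4 × C (aromatic): 1 H each → 4
  2 × C: 3 H each → 6
  2 × C: 1 H each → 2
  2 × C: no H
  2 × C (aromatic): no H
  2 × O: 1 H each → 2
  2 × O: no H
  1 × C: 2 H
  1 × I: no H
  1 × N: 2 H
  Total hydrogens = 18.

18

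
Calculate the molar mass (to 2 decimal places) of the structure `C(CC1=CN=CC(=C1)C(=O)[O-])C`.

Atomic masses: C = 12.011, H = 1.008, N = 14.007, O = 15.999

Molecular formula: C9H10NO2-.
M = 9×12.011 + 10×1.008 + 1×14.007 + 2×15.999 = 164.18 g/mol.

164.18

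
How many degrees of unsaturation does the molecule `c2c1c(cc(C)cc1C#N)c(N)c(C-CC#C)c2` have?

11

Molecular formula from the SMILES: C16H14N2.
DoU = (2C + 2 + N − H − X)/2 = (2·16 + 2 + 2 − 14 − 0)/2 = 22/2 = 11.
(Structurally: 2 ring(s) + 9 π bond(s) = 11.)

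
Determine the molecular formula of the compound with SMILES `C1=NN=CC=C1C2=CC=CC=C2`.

Heavy atoms from the SMILES: 10 C, 2 N.
Implicit hydrogens by atom environment:
  8 × C (aromatic): 1 H each → 8
  2 × C (aromatic): no H
  2 × N (aromatic): no H
  Total hydrogens = 8.
Molecular formula: C10H8N2

C10H8N2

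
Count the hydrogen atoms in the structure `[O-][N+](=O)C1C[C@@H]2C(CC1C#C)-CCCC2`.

17

Hydrogens are implicit in SMILES; fill each atom to its normal valence:
  6 × C: 2 H each → 12
  5 × C: 1 H each → 5
  1 × C: no H
  1 × N (charge +1): no H
  1 × O: no H
  1 × O (charge -1): no H
  Total hydrogens = 17.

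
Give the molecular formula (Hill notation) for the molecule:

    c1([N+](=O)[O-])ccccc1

C6H5NO2

Heavy atoms from the SMILES: 6 C, 1 N, 2 O.
Implicit hydrogens by atom environment:
  5 × C (aromatic): 1 H each → 5
  1 × C (aromatic): no H
  1 × N (charge +1): no H
  1 × O: no H
  1 × O (charge -1): no H
  Total hydrogens = 5.
Molecular formula: C6H5NO2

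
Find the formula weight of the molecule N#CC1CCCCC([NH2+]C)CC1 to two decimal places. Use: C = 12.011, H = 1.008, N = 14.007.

Molecular formula: C10H19N2+.
M = 10×12.011 + 19×1.008 + 2×14.007 = 167.28 g/mol.

167.28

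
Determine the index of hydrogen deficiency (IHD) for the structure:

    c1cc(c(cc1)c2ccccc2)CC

8

Molecular formula from the SMILES: C14H14.
DoU = (2C + 2 + N − H − X)/2 = (2·14 + 2 + 0 − 14 − 0)/2 = 16/2 = 8.
(Structurally: 2 ring(s) + 6 π bond(s) = 8.)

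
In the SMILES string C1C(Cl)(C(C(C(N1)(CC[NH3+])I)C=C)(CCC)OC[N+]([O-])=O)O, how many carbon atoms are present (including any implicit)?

13

The symbol for carbon appears 13 times in the SMILES. (Cl is a single chlorine, not C + l.)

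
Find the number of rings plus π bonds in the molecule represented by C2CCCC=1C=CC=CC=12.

5

Molecular formula from the SMILES: C10H12.
DoU = (2C + 2 + N − H − X)/2 = (2·10 + 2 + 0 − 12 − 0)/2 = 10/2 = 5.
(Structurally: 2 ring(s) + 3 π bond(s) = 5.)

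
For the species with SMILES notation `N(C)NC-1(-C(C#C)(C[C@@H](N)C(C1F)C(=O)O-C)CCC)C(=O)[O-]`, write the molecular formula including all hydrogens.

C15H23FN3O4-

Heavy atoms from the SMILES: 15 C, 1 F, 3 N, 4 O.
Implicit hydrogens by atom environment:
  5 × C: no H
  4 × C: 1 H each → 4
  3 × C: 3 H each → 9
  3 × C: 2 H each → 6
  3 × O: no H
  2 × N: 1 H each → 2
  1 × F: no H
  1 × N: 2 H
  1 × O (charge -1): no H
  Total hydrogens = 23.
Net charge -1.
Molecular formula: C15H23FN3O4-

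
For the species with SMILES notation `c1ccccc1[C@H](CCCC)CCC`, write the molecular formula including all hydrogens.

C14H22

Heavy atoms from the SMILES: 14 C.
Implicit hydrogens by atom environment:
  5 × C: 2 H each → 10
  5 × C (aromatic): 1 H each → 5
  2 × C: 3 H each → 6
  1 × C: 1 H
  1 × C (aromatic): no H
  Total hydrogens = 22.
Molecular formula: C14H22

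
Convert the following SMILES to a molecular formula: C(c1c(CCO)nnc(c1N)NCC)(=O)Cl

C9H13ClN4O2

Heavy atoms from the SMILES: 9 C, 1 Cl, 4 N, 2 O.
Implicit hydrogens by atom environment:
  4 × C (aromatic): no H
  3 × C: 2 H each → 6
  2 × N (aromatic): no H
  1 × C: 3 H
  1 × C: no H
  1 × Cl: no H
  1 × N: 2 H
  1 × N: 1 H
  1 × O: 1 H
  1 × O: no H
  Total hydrogens = 13.
Molecular formula: C9H13ClN4O2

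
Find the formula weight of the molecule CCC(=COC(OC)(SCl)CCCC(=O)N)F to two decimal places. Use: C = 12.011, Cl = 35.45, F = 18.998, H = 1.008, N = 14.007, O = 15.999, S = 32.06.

Molecular formula: C10H17ClFNO3S.
M = 10×12.011 + 1×35.45 + 1×18.998 + 17×1.008 + 1×14.007 + 3×15.999 + 1×32.06 = 285.76 g/mol.

285.76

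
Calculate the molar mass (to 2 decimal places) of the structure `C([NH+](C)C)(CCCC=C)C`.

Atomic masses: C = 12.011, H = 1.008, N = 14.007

Molecular formula: C9H20N+.
M = 9×12.011 + 20×1.008 + 1×14.007 = 142.27 g/mol.

142.27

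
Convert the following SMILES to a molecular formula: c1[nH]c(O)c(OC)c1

Heavy atoms from the SMILES: 5 C, 1 N, 2 O.
Implicit hydrogens by atom environment:
  2 × C (aromatic): 1 H each → 2
  2 × C (aromatic): no H
  1 × C: 3 H
  1 × N (aromatic): 1 H
  1 × O: 1 H
  1 × O: no H
  Total hydrogens = 7.
Molecular formula: C5H7NO2

C5H7NO2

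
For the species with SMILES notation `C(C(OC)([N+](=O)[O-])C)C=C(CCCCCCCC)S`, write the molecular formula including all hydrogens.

C14H27NO3S

Heavy atoms from the SMILES: 14 C, 1 N, 3 O, 1 S.
Implicit hydrogens by atom environment:
  8 × C: 2 H each → 16
  3 × C: 3 H each → 9
  2 × C: no H
  2 × O: no H
  1 × C: 1 H
  1 × N (charge +1): no H
  1 × O (charge -1): no H
  1 × S: 1 H
  Total hydrogens = 27.
Molecular formula: C14H27NO3S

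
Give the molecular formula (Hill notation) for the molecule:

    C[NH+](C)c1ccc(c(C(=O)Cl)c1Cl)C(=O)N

Heavy atoms from the SMILES: 10 C, 2 Cl, 2 N, 2 O.
Implicit hydrogens by atom environment:
  4 × C (aromatic): no H
  2 × C: 3 H each → 6
  2 × C (aromatic): 1 H each → 2
  2 × C: no H
  2 × Cl: no H
  2 × O: no H
  1 × N: 2 H
  1 × N (charge +1): 1 H
  Total hydrogens = 11.
Net charge +1.
Molecular formula: C10H11Cl2N2O2+

C10H11Cl2N2O2+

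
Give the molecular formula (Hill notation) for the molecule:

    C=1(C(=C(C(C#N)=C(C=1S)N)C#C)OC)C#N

Heavy atoms from the SMILES: 11 C, 3 N, 1 O, 1 S.
Implicit hydrogens by atom environment:
  6 × C (aromatic): no H
  3 × C: no H
  2 × N: no H
  1 × C: 3 H
  1 × C: 1 H
  1 × N: 2 H
  1 × O: no H
  1 × S: 1 H
  Total hydrogens = 7.
Molecular formula: C11H7N3OS

C11H7N3OS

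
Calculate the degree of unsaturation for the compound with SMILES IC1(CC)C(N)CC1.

1

Molecular formula from the SMILES: C6H12IN.
DoU = (2C + 2 + N − H − X)/2 = (2·6 + 2 + 1 − 12 − 1)/2 = 2/2 = 1.
(Structurally: 1 ring(s) + 0 π bond(s) = 1.)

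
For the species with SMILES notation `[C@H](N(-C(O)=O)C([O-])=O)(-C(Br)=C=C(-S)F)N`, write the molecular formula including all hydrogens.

Heavy atoms from the SMILES: 1 Br, 6 C, 1 F, 2 N, 4 O, 1 S.
Implicit hydrogens by atom environment:
  5 × C: no H
  2 × O: no H
  1 × Br: no H
  1 × C: 1 H
  1 × F: no H
  1 × N: 2 H
  1 × N: no H
  1 × O: 1 H
  1 × O (charge -1): no H
  1 × S: 1 H
  Total hydrogens = 5.
Net charge -1.
Molecular formula: C6H5BrFN2O4S-

C6H5BrFN2O4S-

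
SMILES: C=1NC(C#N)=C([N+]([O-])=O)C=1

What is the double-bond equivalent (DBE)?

Molecular formula from the SMILES: C5H3N3O2.
DoU = (2C + 2 + N − H − X)/2 = (2·5 + 2 + 3 − 3 − 0)/2 = 12/2 = 6.
(Structurally: 1 ring(s) + 5 π bond(s) = 6.)

6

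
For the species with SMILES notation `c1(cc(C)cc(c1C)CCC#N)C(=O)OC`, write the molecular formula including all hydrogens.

C13H15NO2

Heavy atoms from the SMILES: 13 C, 1 N, 2 O.
Implicit hydrogens by atom environment:
  4 × C (aromatic): no H
  3 × C: 3 H each → 9
  2 × C: 2 H each → 4
  2 × C (aromatic): 1 H each → 2
  2 × C: no H
  2 × O: no H
  1 × N: no H
  Total hydrogens = 15.
Molecular formula: C13H15NO2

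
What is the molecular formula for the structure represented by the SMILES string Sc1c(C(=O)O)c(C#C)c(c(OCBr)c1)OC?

C11H9BrO4S

Heavy atoms from the SMILES: 1 Br, 11 C, 4 O, 1 S.
Implicit hydrogens by atom environment:
  5 × C (aromatic): no H
  3 × O: no H
  2 × C: no H
  1 × Br: no H
  1 × C: 3 H
  1 × C: 2 H
  1 × C (aromatic): 1 H
  1 × C: 1 H
  1 × O: 1 H
  1 × S: 1 H
  Total hydrogens = 9.
Molecular formula: C11H9BrO4S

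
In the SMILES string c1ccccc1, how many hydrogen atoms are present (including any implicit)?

Hydrogens are implicit in SMILES; fill each atom to its normal valence:
  6 × C (aromatic): 1 H each → 6
  Total hydrogens = 6.

6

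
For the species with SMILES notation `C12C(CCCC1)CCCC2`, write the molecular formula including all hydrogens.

C10H18

Heavy atoms from the SMILES: 10 C.
Implicit hydrogens by atom environment:
  8 × C: 2 H each → 16
  2 × C: 1 H each → 2
  Total hydrogens = 18.
Molecular formula: C10H18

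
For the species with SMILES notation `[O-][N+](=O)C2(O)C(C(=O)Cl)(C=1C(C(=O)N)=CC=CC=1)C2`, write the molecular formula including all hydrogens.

C11H9ClN2O5

Heavy atoms from the SMILES: 11 C, 1 Cl, 2 N, 5 O.
Implicit hydrogens by atom environment:
  4 × C (aromatic): 1 H each → 4
  4 × C: no H
  3 × O: no H
  2 × C (aromatic): no H
  1 × C: 2 H
  1 × Cl: no H
  1 × N: 2 H
  1 × N (charge +1): no H
  1 × O: 1 H
  1 × O (charge -1): no H
  Total hydrogens = 9.
Molecular formula: C11H9ClN2O5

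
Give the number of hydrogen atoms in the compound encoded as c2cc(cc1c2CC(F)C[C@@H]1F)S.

Hydrogens are implicit in SMILES; fill each atom to its normal valence:
  3 × C (aromatic): 1 H each → 3
  3 × C (aromatic): no H
  2 × C: 2 H each → 4
  2 × C: 1 H each → 2
  2 × F: no H
  1 × S: 1 H
  Total hydrogens = 10.

10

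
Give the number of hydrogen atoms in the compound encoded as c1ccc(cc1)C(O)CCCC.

16

Hydrogens are implicit in SMILES; fill each atom to its normal valence:
  5 × C (aromatic): 1 H each → 5
  3 × C: 2 H each → 6
  1 × C: 3 H
  1 × C: 1 H
  1 × C (aromatic): no H
  1 × O: 1 H
  Total hydrogens = 16.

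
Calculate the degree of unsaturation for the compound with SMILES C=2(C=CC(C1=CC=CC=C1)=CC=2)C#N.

Molecular formula from the SMILES: C13H9N.
DoU = (2C + 2 + N − H − X)/2 = (2·13 + 2 + 1 − 9 − 0)/2 = 20/2 = 10.
(Structurally: 2 ring(s) + 8 π bond(s) = 10.)

10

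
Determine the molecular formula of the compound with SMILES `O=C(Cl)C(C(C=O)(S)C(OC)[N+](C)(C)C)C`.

C10H19ClNO3S+

Heavy atoms from the SMILES: 10 C, 1 Cl, 1 N, 3 O, 1 S.
Implicit hydrogens by atom environment:
  5 × C: 3 H each → 15
  3 × C: 1 H each → 3
  3 × O: no H
  2 × C: no H
  1 × Cl: no H
  1 × N (charge +1): no H
  1 × S: 1 H
  Total hydrogens = 19.
Net charge +1.
Molecular formula: C10H19ClNO3S+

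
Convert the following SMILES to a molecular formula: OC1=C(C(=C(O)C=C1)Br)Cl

C6H4BrClO2

Heavy atoms from the SMILES: 1 Br, 6 C, 1 Cl, 2 O.
Implicit hydrogens by atom environment:
  4 × C (aromatic): no H
  2 × C (aromatic): 1 H each → 2
  2 × O: 1 H each → 2
  1 × Br: no H
  1 × Cl: no H
  Total hydrogens = 4.
Molecular formula: C6H4BrClO2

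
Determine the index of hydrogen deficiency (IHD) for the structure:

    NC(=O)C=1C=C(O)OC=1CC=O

5

Molecular formula from the SMILES: C7H7NO4.
DoU = (2C + 2 + N − H − X)/2 = (2·7 + 2 + 1 − 7 − 0)/2 = 10/2 = 5.
(Structurally: 1 ring(s) + 4 π bond(s) = 5.)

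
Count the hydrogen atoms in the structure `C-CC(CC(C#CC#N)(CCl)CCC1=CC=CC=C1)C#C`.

20

Hydrogens are implicit in SMILES; fill each atom to its normal valence:
  5 × C: 2 H each → 10
  5 × C (aromatic): 1 H each → 5
  5 × C: no H
  2 × C: 1 H each → 2
  1 × C: 3 H
  1 × C (aromatic): no H
  1 × Cl: no H
  1 × N: no H
  Total hydrogens = 20.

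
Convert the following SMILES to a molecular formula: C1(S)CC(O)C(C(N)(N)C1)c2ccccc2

Heavy atoms from the SMILES: 12 C, 2 N, 1 O, 1 S.
Implicit hydrogens by atom environment:
  5 × C (aromatic): 1 H each → 5
  3 × C: 1 H each → 3
  2 × C: 2 H each → 4
  2 × N: 2 H each → 4
  1 × C: no H
  1 × C (aromatic): no H
  1 × O: 1 H
  1 × S: 1 H
  Total hydrogens = 18.
Molecular formula: C12H18N2OS

C12H18N2OS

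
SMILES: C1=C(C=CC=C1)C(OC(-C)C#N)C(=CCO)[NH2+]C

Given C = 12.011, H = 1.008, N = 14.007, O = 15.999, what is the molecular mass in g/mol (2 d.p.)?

247.32

Molecular formula: C14H19N2O2+.
M = 14×12.011 + 19×1.008 + 2×14.007 + 2×15.999 = 247.32 g/mol.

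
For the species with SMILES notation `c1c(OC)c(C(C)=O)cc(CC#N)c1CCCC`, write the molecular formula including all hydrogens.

Heavy atoms from the SMILES: 15 C, 1 N, 2 O.
Implicit hydrogens by atom environment:
  4 × C: 2 H each → 8
  4 × C (aromatic): no H
  3 × C: 3 H each → 9
  2 × C (aromatic): 1 H each → 2
  2 × C: no H
  2 × O: no H
  1 × N: no H
  Total hydrogens = 19.
Molecular formula: C15H19NO2

C15H19NO2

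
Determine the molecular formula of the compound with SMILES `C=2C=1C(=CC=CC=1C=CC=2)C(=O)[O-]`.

Heavy atoms from the SMILES: 11 C, 2 O.
Implicit hydrogens by atom environment:
  7 × C (aromatic): 1 H each → 7
  3 × C (aromatic): no H
  1 × C: no H
  1 × O: no H
  1 × O (charge -1): no H
  Total hydrogens = 7.
Net charge -1.
Molecular formula: C11H7O2-

C11H7O2-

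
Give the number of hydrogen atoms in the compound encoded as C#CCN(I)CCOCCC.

14

Hydrogens are implicit in SMILES; fill each atom to its normal valence:
  5 × C: 2 H each → 10
  1 × C: 3 H
  1 × C: 1 H
  1 × C: no H
  1 × I: no H
  1 × N: no H
  1 × O: no H
  Total hydrogens = 14.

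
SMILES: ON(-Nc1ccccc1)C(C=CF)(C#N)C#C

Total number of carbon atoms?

The symbol for carbon appears 12 times in the SMILES. Lowercase c denotes aromatic carbon and counts toward C.

12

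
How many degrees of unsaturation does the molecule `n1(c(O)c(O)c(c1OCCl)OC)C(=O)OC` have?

Molecular formula from the SMILES: C8H10ClNO6.
DoU = (2C + 2 + N − H − X)/2 = (2·8 + 2 + 1 − 10 − 1)/2 = 8/2 = 4.
(Structurally: 1 ring(s) + 3 π bond(s) = 4.)

4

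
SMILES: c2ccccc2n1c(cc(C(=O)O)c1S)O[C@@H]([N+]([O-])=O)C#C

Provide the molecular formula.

C14H10N2O5S

Heavy atoms from the SMILES: 14 C, 2 N, 5 O, 1 S.
Implicit hydrogens by atom environment:
  6 × C (aromatic): 1 H each → 6
  4 × C (aromatic): no H
  3 × O: no H
  2 × C: 1 H each → 2
  2 × C: no H
  1 × N (aromatic): no H
  1 × N (charge +1): no H
  1 × O: 1 H
  1 × O (charge -1): no H
  1 × S: 1 H
  Total hydrogens = 10.
Molecular formula: C14H10N2O5S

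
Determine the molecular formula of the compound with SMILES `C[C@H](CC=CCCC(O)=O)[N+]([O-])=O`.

C8H13NO4

Heavy atoms from the SMILES: 8 C, 1 N, 4 O.
Implicit hydrogens by atom environment:
  3 × C: 2 H each → 6
  3 × C: 1 H each → 3
  2 × O: no H
  1 × C: 3 H
  1 × C: no H
  1 × N (charge +1): no H
  1 × O: 1 H
  1 × O (charge -1): no H
  Total hydrogens = 13.
Molecular formula: C8H13NO4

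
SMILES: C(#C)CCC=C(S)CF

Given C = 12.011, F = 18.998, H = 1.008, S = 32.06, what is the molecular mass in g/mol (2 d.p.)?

Molecular formula: C7H9FS.
M = 7×12.011 + 1×18.998 + 9×1.008 + 1×32.06 = 144.21 g/mol.

144.21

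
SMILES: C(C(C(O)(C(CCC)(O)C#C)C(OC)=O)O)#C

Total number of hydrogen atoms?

16

Hydrogens are implicit in SMILES; fill each atom to its normal valence:
  5 × C: no H
  3 × C: 1 H each → 3
  3 × O: 1 H each → 3
  2 × C: 3 H each → 6
  2 × C: 2 H each → 4
  2 × O: no H
  Total hydrogens = 16.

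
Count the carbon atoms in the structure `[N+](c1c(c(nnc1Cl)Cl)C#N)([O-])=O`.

The symbol for carbon appears 5 times in the SMILES. Lowercase c denotes aromatic carbon and counts toward C.

5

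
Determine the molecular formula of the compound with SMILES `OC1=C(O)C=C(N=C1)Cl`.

Heavy atoms from the SMILES: 5 C, 1 Cl, 1 N, 2 O.
Implicit hydrogens by atom environment:
  3 × C (aromatic): no H
  2 × C (aromatic): 1 H each → 2
  2 × O: 1 H each → 2
  1 × Cl: no H
  1 × N (aromatic): no H
  Total hydrogens = 4.
Molecular formula: C5H4ClNO2

C5H4ClNO2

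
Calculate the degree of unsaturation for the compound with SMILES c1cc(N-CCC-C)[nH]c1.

3

Molecular formula from the SMILES: C8H14N2.
DoU = (2C + 2 + N − H − X)/2 = (2·8 + 2 + 2 − 14 − 0)/2 = 6/2 = 3.
(Structurally: 1 ring(s) + 2 π bond(s) = 3.)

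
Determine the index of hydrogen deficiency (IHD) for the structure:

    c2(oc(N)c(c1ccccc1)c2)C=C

Molecular formula from the SMILES: C12H11NO.
DoU = (2C + 2 + N − H − X)/2 = (2·12 + 2 + 1 − 11 − 0)/2 = 16/2 = 8.
(Structurally: 2 ring(s) + 6 π bond(s) = 8.)

8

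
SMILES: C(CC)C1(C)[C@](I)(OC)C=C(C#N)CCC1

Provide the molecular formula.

C13H20INO

Heavy atoms from the SMILES: 13 C, 1 I, 1 N, 1 O.
Implicit hydrogens by atom environment:
  5 × C: 2 H each → 10
  4 × C: no H
  3 × C: 3 H each → 9
  1 × C: 1 H
  1 × I: no H
  1 × N: no H
  1 × O: no H
  Total hydrogens = 20.
Molecular formula: C13H20INO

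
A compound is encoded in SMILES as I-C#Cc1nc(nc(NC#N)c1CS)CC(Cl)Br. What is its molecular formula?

C10H7BrClIN4S

Heavy atoms from the SMILES: 1 Br, 10 C, 1 Cl, 1 I, 4 N, 1 S.
Implicit hydrogens by atom environment:
  4 × C (aromatic): no H
  3 × C: no H
  2 × C: 2 H each → 4
  2 × N (aromatic): no H
  1 × Br: no H
  1 × C: 1 H
  1 × Cl: no H
  1 × I: no H
  1 × N: 1 H
  1 × N: no H
  1 × S: 1 H
  Total hydrogens = 7.
Molecular formula: C10H7BrClIN4S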